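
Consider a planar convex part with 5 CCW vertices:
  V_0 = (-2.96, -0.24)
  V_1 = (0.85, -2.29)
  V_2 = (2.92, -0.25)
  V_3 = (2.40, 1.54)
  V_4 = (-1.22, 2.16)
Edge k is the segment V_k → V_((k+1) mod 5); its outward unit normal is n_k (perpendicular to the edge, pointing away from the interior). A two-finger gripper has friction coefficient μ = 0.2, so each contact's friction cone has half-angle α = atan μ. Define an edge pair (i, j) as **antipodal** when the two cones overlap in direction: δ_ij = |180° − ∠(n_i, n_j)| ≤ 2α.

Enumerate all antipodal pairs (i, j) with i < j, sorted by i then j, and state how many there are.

count = 2; pairs: (0,3), (1,4)

α = atan 0.2 = 11.31°;  2α = 22.62°
n_0 = (-0.4738, -0.8806)
n_1 = (+0.7019, -0.7122)
n_2 = (+0.9603, +0.2790)
n_3 = (+0.1688, +0.9856)
n_4 = (-0.8096, +0.5870)
  (0,1): δ = 107.14°  ·
  (0,2): δ = 45.52°  ·
  (0,3): δ = 18.56°  ✓
  (0,4): δ = 82.34°  ·
  (1,2): δ = 118.38°  ·
  (1,3): δ = 54.30°  ·
  (1,4): δ = 9.48°  ✓
  (2,3): δ = 115.92°  ·
  (2,4): δ = 52.14°  ·
  (3,4): δ = 116.22°  ·
antipodal pairs: 2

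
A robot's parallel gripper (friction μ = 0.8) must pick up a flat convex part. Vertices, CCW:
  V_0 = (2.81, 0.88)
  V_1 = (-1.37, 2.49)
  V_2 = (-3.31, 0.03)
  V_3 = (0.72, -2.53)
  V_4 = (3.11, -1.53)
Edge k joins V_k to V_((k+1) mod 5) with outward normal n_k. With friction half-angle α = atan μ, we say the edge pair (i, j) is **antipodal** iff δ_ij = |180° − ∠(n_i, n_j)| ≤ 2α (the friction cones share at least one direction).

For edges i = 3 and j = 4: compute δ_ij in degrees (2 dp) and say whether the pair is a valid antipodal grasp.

δ = 105.61°, invalid

α = atan 0.8 = 38.66°;  2α = 77.32°
edge 3: e_3 = (+2.39, +1.00);  n_3 = (+0.3860, -0.9225)
edge 4: e_4 = (-0.30, +2.41);  n_4 = (+0.9923, +0.1235)
∠(n_3, n_4) = 74.39°
δ = |180° − 74.39°| = 105.61°
105.61° > 2α = 77.32°  →  invalid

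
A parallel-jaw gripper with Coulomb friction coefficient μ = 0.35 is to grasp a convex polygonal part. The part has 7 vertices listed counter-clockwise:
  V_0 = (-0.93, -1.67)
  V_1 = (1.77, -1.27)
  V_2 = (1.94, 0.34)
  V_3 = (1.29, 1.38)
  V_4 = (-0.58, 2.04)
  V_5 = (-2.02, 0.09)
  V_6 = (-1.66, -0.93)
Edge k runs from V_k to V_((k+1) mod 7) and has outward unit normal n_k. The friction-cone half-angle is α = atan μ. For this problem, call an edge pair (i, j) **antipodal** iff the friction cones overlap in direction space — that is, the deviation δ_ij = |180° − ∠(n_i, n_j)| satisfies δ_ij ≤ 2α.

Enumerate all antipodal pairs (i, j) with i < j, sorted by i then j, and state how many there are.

count = 6; pairs: (0,3), (1,4), (1,5), (2,5), (2,6), (3,6)

α = atan 0.35 = 19.29°;  2α = 38.58°
n_0 = (+0.1465, -0.9892)
n_1 = (+0.9945, -0.1050)
n_2 = (+0.8480, +0.5300)
n_3 = (+0.3328, +0.9430)
n_4 = (-0.8044, +0.5940)
n_5 = (-0.9430, -0.3328)
n_6 = (-0.7119, -0.7023)
  (0,1): δ = 104.45°  ·
  (0,2): δ = 66.42°  ·
  (0,3): δ = 27.87°  ✓
  (0,4): δ = 45.13°  ·
  (0,5): δ = 101.01°  ·
  (0,6): δ = 126.18°  ·
  (1,2): δ = 141.97°  ·
  (1,3): δ = 103.41°  ·
  (1,4): δ = 30.42°  ✓
  (1,5): δ = 25.47°  ✓
  (1,6): δ = 50.64°  ·
  (2,3): δ = 141.45°  ·
  (2,4): δ = 68.45°  ·
  (2,5): δ = 12.57°  ✓
  (2,6): δ = 12.60°  ✓
  (3,4): δ = 107.00°  ·
  (3,5): δ = 51.12°  ·
  (3,6): δ = 25.95°  ✓
  (4,5): δ = 124.12°  ·
  (4,6): δ = 98.95°  ·
  (5,6): δ = 154.83°  ·
antipodal pairs: 6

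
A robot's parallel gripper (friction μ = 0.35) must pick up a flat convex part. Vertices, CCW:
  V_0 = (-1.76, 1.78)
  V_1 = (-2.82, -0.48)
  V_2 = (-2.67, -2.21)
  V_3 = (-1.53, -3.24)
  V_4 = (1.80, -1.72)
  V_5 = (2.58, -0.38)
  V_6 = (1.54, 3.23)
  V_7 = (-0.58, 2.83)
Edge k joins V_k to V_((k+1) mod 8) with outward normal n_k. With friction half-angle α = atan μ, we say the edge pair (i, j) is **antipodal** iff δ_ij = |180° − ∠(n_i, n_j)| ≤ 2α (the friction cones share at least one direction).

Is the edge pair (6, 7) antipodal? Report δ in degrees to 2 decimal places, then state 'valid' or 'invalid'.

α = atan 0.35 = 19.29°;  2α = 38.58°
edge 6: e_6 = (-2.12, -0.40);  n_6 = (-0.1854, +0.9827)
edge 7: e_7 = (-1.18, -1.05);  n_7 = (-0.6648, +0.7471)
∠(n_6, n_7) = 30.98°
δ = |180° − 30.98°| = 149.02°
149.02° > 2α = 38.58°  →  invalid

δ = 149.02°, invalid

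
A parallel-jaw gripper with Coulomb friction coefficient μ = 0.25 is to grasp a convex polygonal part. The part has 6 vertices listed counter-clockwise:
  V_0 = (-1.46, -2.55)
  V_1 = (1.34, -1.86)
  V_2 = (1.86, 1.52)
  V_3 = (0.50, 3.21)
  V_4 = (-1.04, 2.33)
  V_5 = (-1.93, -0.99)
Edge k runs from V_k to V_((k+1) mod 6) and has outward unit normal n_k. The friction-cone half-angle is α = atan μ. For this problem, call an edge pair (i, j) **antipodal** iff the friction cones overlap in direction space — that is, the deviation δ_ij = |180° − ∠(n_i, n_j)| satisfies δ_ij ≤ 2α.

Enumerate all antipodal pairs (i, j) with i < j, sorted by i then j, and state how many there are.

count = 4; pairs: (0,3), (1,4), (1,5), (2,5)

α = atan 0.25 = 14.04°;  2α = 28.07°
n_0 = (+0.2393, -0.9710)
n_1 = (+0.9884, -0.1521)
n_2 = (+0.7791, +0.6269)
n_3 = (-0.4961, +0.8682)
n_4 = (-0.9659, +0.2589)
n_5 = (-0.9575, -0.2885)
  (0,1): δ = 112.59°  ·
  (0,2): δ = 65.02°  ·
  (0,3): δ = 15.90°  ✓
  (0,4): δ = 61.15°  ·
  (0,5): δ = 92.92°  ·
  (1,2): δ = 132.43°  ·
  (1,3): δ = 51.51°  ·
  (1,4): δ = 6.26°  ✓
  (1,5): δ = 25.51°  ✓
  (2,3): δ = 99.08°  ·
  (2,4): δ = 53.83°  ·
  (2,5): δ = 22.06°  ✓
  (3,4): δ = 134.75°  ·
  (3,5): δ = 102.98°  ·
  (4,5): δ = 148.23°  ·
antipodal pairs: 4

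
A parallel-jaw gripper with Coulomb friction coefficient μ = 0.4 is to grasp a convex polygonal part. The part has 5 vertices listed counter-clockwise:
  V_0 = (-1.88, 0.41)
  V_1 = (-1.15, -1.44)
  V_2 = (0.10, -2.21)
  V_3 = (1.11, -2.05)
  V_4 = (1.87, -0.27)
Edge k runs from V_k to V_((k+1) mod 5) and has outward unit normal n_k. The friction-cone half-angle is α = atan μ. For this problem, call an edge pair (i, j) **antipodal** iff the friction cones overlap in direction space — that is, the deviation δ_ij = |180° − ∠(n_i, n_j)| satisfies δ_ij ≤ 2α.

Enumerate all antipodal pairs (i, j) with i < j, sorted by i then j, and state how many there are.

α = atan 0.4 = 21.80°;  2α = 43.60°
n_0 = (-0.9302, -0.3671)
n_1 = (-0.5245, -0.8514)
n_2 = (+0.1565, -0.9877)
n_3 = (+0.9197, -0.3927)
n_4 = (+0.1784, +0.9840)
  (0,1): δ = 143.17°  ·
  (0,2): δ = 102.53°  ·
  (0,3): δ = 44.65°  ·
  (0,4): δ = 58.19°  ·
  (1,2): δ = 139.37°  ·
  (1,3): δ = 81.49°  ·
  (1,4): δ = 21.36°  ✓
  (2,3): δ = 122.12°  ·
  (2,4): δ = 19.28°  ✓
  (3,4): δ = 77.16°  ·
antipodal pairs: 2

count = 2; pairs: (1,4), (2,4)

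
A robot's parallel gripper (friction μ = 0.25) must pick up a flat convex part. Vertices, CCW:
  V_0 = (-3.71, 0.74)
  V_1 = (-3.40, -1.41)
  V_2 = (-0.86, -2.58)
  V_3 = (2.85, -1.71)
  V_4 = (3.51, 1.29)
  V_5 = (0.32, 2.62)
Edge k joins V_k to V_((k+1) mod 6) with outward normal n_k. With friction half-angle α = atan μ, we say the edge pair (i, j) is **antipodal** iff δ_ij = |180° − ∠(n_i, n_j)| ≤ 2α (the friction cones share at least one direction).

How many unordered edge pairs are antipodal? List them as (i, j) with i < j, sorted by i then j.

α = atan 0.25 = 14.04°;  2α = 28.07°
n_0 = (-0.9898, -0.1427)
n_1 = (-0.4184, -0.9083)
n_2 = (+0.2283, -0.9736)
n_3 = (+0.9766, -0.2149)
n_4 = (+0.3848, +0.9230)
n_5 = (-0.4228, +0.9062)
  (0,1): δ = 122.94°  ·
  (0,2): δ = 85.01°  ·
  (0,3): δ = 20.61°  ✓
  (0,4): δ = 59.16°  ·
  (0,5): δ = 106.80°  ·
  (1,2): δ = 142.07°  ·
  (1,3): δ = 77.68°  ·
  (1,4): δ = 2.10°  ✓
  (1,5): δ = 49.74°  ·
  (2,3): δ = 115.60°  ·
  (2,4): δ = 35.83°  ·
  (2,5): δ = 11.81°  ✓
  (3,4): δ = 100.23°  ·
  (3,5): δ = 52.58°  ·
  (4,5): δ = 132.36°  ·
antipodal pairs: 3

count = 3; pairs: (0,3), (1,4), (2,5)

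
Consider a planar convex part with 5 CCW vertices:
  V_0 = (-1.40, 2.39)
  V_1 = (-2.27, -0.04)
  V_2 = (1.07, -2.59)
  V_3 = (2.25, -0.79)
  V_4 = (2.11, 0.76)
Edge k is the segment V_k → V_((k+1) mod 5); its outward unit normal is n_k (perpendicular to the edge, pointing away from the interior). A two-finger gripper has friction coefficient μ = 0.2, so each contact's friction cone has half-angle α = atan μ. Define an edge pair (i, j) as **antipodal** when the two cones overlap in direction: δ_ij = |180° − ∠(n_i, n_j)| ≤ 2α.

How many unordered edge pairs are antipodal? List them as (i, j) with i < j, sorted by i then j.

α = atan 0.2 = 11.31°;  2α = 22.62°
n_0 = (-0.9415, +0.3371)
n_1 = (-0.6068, -0.7948)
n_2 = (+0.8363, -0.5483)
n_3 = (+0.9959, +0.0900)
n_4 = (+0.4212, +0.9070)
  (0,1): δ = 107.66°  ·
  (0,2): δ = 13.55°  ✓
  (0,3): δ = 24.86°  ·
  (0,4): δ = 84.79°  ·
  (1,2): δ = 85.89°  ·
  (1,3): δ = 47.48°  ·
  (1,4): δ = 12.45°  ✓
  (2,3): δ = 141.59°  ·
  (2,4): δ = 81.66°  ·
  (3,4): δ = 120.07°  ·
antipodal pairs: 2

count = 2; pairs: (0,2), (1,4)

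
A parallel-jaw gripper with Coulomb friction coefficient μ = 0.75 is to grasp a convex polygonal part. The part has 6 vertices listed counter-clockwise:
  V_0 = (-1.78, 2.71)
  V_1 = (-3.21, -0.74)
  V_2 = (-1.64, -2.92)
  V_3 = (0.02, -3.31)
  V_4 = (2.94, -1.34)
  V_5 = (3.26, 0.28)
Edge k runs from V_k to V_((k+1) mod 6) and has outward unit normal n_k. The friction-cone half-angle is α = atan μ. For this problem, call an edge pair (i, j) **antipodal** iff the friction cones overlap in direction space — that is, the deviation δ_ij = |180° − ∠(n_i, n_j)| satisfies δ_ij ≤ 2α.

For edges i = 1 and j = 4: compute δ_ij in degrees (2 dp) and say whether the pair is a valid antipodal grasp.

δ = 46.93°, valid

α = atan 0.75 = 36.87°;  2α = 73.74°
edge 1: e_1 = (+1.57, -2.18);  n_1 = (-0.8115, -0.5844)
edge 4: e_4 = (+0.32, +1.62);  n_4 = (+0.9810, -0.1938)
∠(n_1, n_4) = 133.07°
δ = |180° − 133.07°| = 46.93°
46.93° ≤ 2α = 73.74°  →  valid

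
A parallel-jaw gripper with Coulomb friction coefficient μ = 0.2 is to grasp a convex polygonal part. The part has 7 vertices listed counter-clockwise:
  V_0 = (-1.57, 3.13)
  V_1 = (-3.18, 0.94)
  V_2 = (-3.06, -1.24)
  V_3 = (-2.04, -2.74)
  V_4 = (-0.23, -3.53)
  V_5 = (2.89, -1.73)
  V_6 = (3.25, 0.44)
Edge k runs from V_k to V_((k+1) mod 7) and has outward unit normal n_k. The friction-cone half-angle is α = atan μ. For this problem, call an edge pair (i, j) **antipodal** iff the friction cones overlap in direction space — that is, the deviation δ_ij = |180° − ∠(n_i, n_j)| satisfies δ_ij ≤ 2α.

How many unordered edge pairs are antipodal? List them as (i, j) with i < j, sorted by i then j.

α = atan 0.2 = 11.31°;  2α = 22.62°
n_0 = (-0.8057, +0.5923)
n_1 = (-0.9985, -0.0550)
n_2 = (-0.8269, -0.5623)
n_3 = (-0.4000, -0.9165)
n_4 = (+0.4997, -0.8662)
n_5 = (+0.9865, -0.1637)
n_6 = (+0.4873, +0.8732)
  (0,1): δ = 140.53°  ·
  (0,2): δ = 109.46°  ·
  (0,3): δ = 77.26°  ·
  (0,4): δ = 23.70°  ·
  (0,5): δ = 26.90°  ·
  (0,6): δ = 97.16°  ·
  (1,2): δ = 148.94°  ·
  (1,3): δ = 116.73°  ·
  (1,4): δ = 63.17°  ·
  (1,5): δ = 12.57°  ✓
  (1,6): δ = 57.68°  ·
  (2,3): δ = 147.80°  ·
  (2,4): δ = 94.23°  ·
  (2,5): δ = 43.64°  ·
  (2,6): δ = 26.62°  ·
  (3,4): δ = 126.44°  ·
  (3,5): δ = 75.84°  ·
  (3,6): δ = 5.59°  ✓
  (4,5): δ = 129.40°  ·
  (4,6): δ = 59.15°  ·
  (5,6): δ = 109.75°  ·
antipodal pairs: 2

count = 2; pairs: (1,5), (3,6)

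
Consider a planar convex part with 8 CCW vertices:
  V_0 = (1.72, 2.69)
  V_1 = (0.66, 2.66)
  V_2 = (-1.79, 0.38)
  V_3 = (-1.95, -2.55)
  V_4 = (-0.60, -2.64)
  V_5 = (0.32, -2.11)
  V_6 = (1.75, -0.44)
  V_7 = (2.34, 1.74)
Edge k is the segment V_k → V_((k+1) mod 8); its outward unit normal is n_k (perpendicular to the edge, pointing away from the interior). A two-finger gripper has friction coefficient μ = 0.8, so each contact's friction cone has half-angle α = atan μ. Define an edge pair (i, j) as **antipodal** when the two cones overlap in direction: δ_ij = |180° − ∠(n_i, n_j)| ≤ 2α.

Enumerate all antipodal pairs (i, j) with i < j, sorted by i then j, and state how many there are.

count = 13; pairs: (0,3), (0,4), (0,5), (0,6), (1,3), (1,4), (1,5), (1,6), (2,4), (2,5), (2,6), (2,7), (3,7)

α = atan 0.8 = 38.66°;  2α = 77.32°
n_0 = (-0.0283, +0.9996)
n_1 = (-0.6813, +0.7320)
n_2 = (-0.9985, +0.0545)
n_3 = (-0.0665, -0.9978)
n_4 = (+0.4992, -0.8665)
n_5 = (+0.7596, -0.6504)
n_6 = (+0.9653, -0.2612)
n_7 = (+0.8374, +0.5465)
  (0,1): δ = 138.68°  ·
  (0,2): δ = 94.75°  ·
  (0,3): δ = 5.44°  ✓
  (0,4): δ = 28.32°  ✓
  (0,5): δ = 47.81°  ✓
  (0,6): δ = 73.23°  ✓
  (0,7): δ = 121.51°  ·
  (1,2): δ = 136.07°  ·
  (1,3): δ = 46.76°  ✓
  (1,4): δ = 13.00°  ✓
  (1,5): δ = 6.49°  ✓
  (1,6): δ = 31.91°  ✓
  (1,7): δ = 80.19°  ·
  (2,3): δ = 90.69°  ·
  (2,4): δ = 56.93°  ✓
  (2,5): δ = 37.45°  ✓
  (2,6): δ = 12.02°  ✓
  (2,7): δ = 36.26°  ✓
  (3,4): δ = 146.24°  ·
  (3,5): δ = 126.76°  ·
  (3,6): δ = 101.33°  ·
  (3,7): δ = 53.06°  ✓
  (4,5): δ = 160.52°  ·
  (4,6): δ = 135.09°  ·
  (4,7): δ = 86.82°  ·
  (5,6): δ = 154.57°  ·
  (5,7): δ = 106.30°  ·
  (6,7): δ = 131.73°  ·
antipodal pairs: 13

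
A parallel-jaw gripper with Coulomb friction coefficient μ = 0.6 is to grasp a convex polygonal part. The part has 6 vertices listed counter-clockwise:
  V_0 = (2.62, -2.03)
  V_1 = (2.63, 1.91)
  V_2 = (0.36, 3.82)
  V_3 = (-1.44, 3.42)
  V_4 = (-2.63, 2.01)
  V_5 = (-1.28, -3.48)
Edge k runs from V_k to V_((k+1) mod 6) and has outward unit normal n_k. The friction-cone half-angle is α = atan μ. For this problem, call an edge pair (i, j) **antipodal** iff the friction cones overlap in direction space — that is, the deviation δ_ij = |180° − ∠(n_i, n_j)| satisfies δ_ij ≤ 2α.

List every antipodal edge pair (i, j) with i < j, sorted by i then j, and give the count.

α = atan 0.6 = 30.96°;  2α = 61.93°
n_0 = (+1.0000, -0.0025)
n_1 = (+0.6438, +0.7652)
n_2 = (-0.2169, +0.9762)
n_3 = (-0.7642, +0.6450)
n_4 = (-0.9711, -0.2388)
n_5 = (+0.3485, -0.9373)
  (0,1): δ = 129.93°  ·
  (0,2): δ = 77.33°  ·
  (0,3): δ = 40.02°  ✓
  (0,4): δ = 13.96°  ✓
  (0,5): δ = 110.54°  ·
  (1,2): δ = 127.39°  ·
  (1,3): δ = 90.09°  ·
  (1,4): δ = 36.11°  ✓
  (1,5): δ = 60.47°  ✓
  (2,3): δ = 142.69°  ·
  (2,4): δ = 88.71°  ·
  (2,5): δ = 7.87°  ✓
  (3,4): δ = 126.02°  ·
  (3,5): δ = 29.44°  ✓
  (4,5): δ = 83.42°  ·
antipodal pairs: 6

count = 6; pairs: (0,3), (0,4), (1,4), (1,5), (2,5), (3,5)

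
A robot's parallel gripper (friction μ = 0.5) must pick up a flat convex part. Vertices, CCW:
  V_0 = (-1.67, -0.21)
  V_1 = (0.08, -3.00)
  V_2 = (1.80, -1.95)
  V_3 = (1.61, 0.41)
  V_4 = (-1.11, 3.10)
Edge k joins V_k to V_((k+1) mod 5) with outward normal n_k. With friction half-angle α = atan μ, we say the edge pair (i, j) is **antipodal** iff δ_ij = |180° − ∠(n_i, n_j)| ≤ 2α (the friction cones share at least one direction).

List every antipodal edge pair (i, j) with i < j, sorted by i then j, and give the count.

count = 4; pairs: (0,2), (0,3), (1,4), (2,4)

α = atan 0.5 = 26.57°;  2α = 53.13°
n_0 = (-0.8471, -0.5314)
n_1 = (+0.5210, -0.8535)
n_2 = (+0.9968, +0.0802)
n_3 = (+0.7032, +0.7110)
n_4 = (-0.9860, +0.1668)
  (0,1): δ = 90.69°  ·
  (0,2): δ = 27.49°  ✓
  (0,3): δ = 13.22°  ✓
  (0,4): δ = 138.30°  ·
  (1,2): δ = 116.80°  ·
  (1,3): δ = 76.08°  ·
  (1,4): δ = 48.99°  ✓
  (2,3): δ = 139.29°  ·
  (2,4): δ = 14.21°  ✓
  (3,4): δ = 54.92°  ·
antipodal pairs: 4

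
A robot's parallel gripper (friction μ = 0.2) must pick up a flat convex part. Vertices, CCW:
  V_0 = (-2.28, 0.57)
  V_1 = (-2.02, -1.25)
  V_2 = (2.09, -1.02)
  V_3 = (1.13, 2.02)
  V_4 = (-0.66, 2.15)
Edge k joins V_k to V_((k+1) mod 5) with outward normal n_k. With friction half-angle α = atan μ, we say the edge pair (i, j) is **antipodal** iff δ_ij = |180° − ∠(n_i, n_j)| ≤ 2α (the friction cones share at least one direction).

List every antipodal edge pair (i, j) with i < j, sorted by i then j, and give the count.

α = atan 0.2 = 11.31°;  2α = 22.62°
n_0 = (-0.9899, -0.1414)
n_1 = (+0.0559, -0.9984)
n_2 = (+0.9536, +0.3011)
n_3 = (+0.0724, +0.9974)
n_4 = (-0.6982, +0.7159)
  (0,1): δ = 94.93°  ·
  (0,2): δ = 9.40°  ✓
  (0,3): δ = 77.72°  ·
  (0,4): δ = 126.15°  ·
  (1,2): δ = 75.68°  ·
  (1,3): δ = 7.36°  ✓
  (1,4): δ = 41.08°  ·
  (2,3): δ = 111.68°  ·
  (2,4): δ = 63.24°  ·
  (3,4): δ = 131.56°  ·
antipodal pairs: 2

count = 2; pairs: (0,2), (1,3)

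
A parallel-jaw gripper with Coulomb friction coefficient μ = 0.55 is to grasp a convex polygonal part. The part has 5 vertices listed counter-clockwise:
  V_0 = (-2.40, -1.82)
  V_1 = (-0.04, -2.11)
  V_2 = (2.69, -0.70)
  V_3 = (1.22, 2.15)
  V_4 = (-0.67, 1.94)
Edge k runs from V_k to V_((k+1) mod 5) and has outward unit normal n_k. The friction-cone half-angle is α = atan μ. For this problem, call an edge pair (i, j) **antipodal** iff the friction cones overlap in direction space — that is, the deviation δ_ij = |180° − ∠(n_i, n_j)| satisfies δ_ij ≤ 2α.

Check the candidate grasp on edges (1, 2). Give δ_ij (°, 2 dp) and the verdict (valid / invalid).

α = atan 0.55 = 28.81°;  2α = 57.62°
edge 1: e_1 = (+2.73, +1.41);  n_1 = (+0.4589, -0.8885)
edge 2: e_2 = (-1.47, +2.85);  n_2 = (+0.8887, +0.4584)
∠(n_1, n_2) = 89.97°
δ = |180° − 89.97°| = 90.03°
90.03° > 2α = 57.62°  →  invalid

δ = 90.03°, invalid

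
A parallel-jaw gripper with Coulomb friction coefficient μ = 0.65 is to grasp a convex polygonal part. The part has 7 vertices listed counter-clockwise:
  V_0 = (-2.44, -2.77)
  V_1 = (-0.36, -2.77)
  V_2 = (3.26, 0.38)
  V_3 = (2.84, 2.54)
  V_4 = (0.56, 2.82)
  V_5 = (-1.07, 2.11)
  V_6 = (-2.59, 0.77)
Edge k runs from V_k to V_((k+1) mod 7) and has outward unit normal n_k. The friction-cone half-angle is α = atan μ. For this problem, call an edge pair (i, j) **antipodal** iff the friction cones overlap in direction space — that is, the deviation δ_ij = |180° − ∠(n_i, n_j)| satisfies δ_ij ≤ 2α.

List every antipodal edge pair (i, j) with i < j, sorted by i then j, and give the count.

count = 9; pairs: (0,3), (0,4), (0,5), (1,3), (1,4), (1,5), (1,6), (2,5), (2,6)

α = atan 0.65 = 33.02°;  2α = 66.05°
n_0 = (+0.0000, -1.0000)
n_1 = (+0.6564, -0.7544)
n_2 = (+0.9816, +0.1909)
n_3 = (+0.1219, +0.9925)
n_4 = (-0.3993, +0.9168)
n_5 = (-0.6613, +0.7501)
n_6 = (-0.9991, -0.0423)
  (0,1): δ = 138.97°  ·
  (0,2): δ = 79.00°  ·
  (0,3): δ = 7.00°  ✓
  (0,4): δ = 23.54°  ✓
  (0,5): δ = 41.40°  ✓
  (0,6): δ = 92.43°  ·
  (1,2): δ = 120.03°  ·
  (1,3): δ = 48.03°  ✓
  (1,4): δ = 17.49°  ✓
  (1,5): δ = 0.37°  ✓
  (1,6): δ = 51.40°  ✓
  (2,3): δ = 108.00°  ·
  (2,4): δ = 77.47°  ·
  (2,5): δ = 59.60°  ✓
  (2,6): δ = 8.58°  ✓
  (3,4): δ = 149.46°  ·
  (3,5): δ = 131.60°  ·
  (3,6): δ = 80.57°  ·
  (4,5): δ = 162.14°  ·
  (4,6): δ = 111.11°  ·
  (5,6): δ = 128.97°  ·
antipodal pairs: 9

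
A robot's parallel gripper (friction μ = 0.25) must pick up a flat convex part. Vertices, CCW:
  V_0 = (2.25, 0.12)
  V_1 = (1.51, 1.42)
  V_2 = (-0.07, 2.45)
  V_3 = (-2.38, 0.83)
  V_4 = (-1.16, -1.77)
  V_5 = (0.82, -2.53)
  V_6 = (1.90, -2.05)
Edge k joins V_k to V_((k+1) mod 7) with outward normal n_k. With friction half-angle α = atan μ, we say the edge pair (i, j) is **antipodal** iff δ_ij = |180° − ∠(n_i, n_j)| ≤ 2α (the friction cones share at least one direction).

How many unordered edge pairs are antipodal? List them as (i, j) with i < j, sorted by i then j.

α = atan 0.25 = 14.04°;  2α = 28.07°
n_0 = (+0.8691, +0.4947)
n_1 = (+0.5461, +0.8377)
n_2 = (-0.5742, +0.8187)
n_3 = (-0.9053, -0.4248)
n_4 = (-0.3583, -0.9336)
n_5 = (+0.4061, -0.9138)
n_6 = (+0.9872, -0.1592)
  (0,1): δ = 152.75°  ·
  (0,2): δ = 84.61°  ·
  (0,3): δ = 4.51°  ✓
  (0,4): δ = 39.35°  ·
  (0,5): δ = 84.31°  ·
  (0,6): δ = 141.19°  ·
  (1,2): δ = 111.86°  ·
  (1,3): δ = 31.76°  ·
  (1,4): δ = 12.10°  ✓
  (1,5): δ = 57.06°  ·
  (1,6): δ = 113.94°  ·
  (2,3): δ = 99.90°  ·
  (2,4): δ = 56.04°  ·
  (2,5): δ = 11.08°  ✓
  (2,6): δ = 45.80°  ·
  (3,4): δ = 136.14°  ·
  (3,5): δ = 91.17°  ·
  (3,6): δ = 34.30°  ·
  (4,5): δ = 135.04°  ·
  (4,6): δ = 78.16°  ·
  (5,6): δ = 123.12°  ·
antipodal pairs: 3

count = 3; pairs: (0,3), (1,4), (2,5)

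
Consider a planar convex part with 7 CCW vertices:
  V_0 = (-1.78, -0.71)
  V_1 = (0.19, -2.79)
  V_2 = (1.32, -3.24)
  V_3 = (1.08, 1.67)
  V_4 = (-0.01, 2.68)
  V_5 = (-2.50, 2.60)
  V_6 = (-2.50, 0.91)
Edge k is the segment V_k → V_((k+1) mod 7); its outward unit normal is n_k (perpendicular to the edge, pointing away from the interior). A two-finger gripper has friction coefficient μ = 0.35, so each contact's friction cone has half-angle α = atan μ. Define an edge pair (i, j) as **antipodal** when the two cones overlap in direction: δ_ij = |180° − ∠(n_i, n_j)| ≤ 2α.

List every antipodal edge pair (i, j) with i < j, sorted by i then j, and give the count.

count = 6; pairs: (0,3), (1,3), (1,4), (2,5), (2,6), (3,6)

α = atan 0.35 = 19.29°;  2α = 38.58°
n_0 = (-0.7260, -0.6876)
n_1 = (-0.3700, -0.9290)
n_2 = (+0.9988, +0.0488)
n_3 = (+0.6797, +0.7335)
n_4 = (-0.0321, +0.9995)
n_5 = (-1.0000, -0.0000)
n_6 = (-0.9138, -0.4061)
  (0,1): δ = 155.16°  ·
  (0,2): δ = 40.65°  ·
  (0,3): δ = 3.74°  ✓
  (0,4): δ = 48.40°  ·
  (0,5): δ = 136.56°  ·
  (0,6): δ = 160.52°  ·
  (1,2): δ = 65.49°  ·
  (1,3): δ = 21.10°  ✓
  (1,4): δ = 23.55°  ✓
  (1,5): δ = 111.71°  ·
  (1,6): δ = 135.68°  ·
  (2,3): δ = 135.62°  ·
  (2,4): δ = 90.96°  ·
  (2,5): δ = 2.80°  ✓
  (2,6): δ = 21.16°  ✓
  (3,4): δ = 135.34°  ·
  (3,5): δ = 47.18°  ·
  (3,6): δ = 23.22°  ✓
  (4,5): δ = 91.84°  ·
  (4,6): δ = 67.88°  ·
  (5,6): δ = 156.04°  ·
antipodal pairs: 6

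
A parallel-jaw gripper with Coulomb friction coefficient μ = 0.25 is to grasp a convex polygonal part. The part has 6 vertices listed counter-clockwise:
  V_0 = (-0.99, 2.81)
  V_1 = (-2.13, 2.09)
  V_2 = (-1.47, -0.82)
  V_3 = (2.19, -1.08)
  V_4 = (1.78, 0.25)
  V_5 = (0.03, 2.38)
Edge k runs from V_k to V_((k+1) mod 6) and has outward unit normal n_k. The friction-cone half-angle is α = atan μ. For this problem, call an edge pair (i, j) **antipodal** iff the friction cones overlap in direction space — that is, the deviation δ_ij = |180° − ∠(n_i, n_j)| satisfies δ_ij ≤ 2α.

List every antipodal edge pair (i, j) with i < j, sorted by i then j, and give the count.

count = 3; pairs: (1,3), (1,4), (2,5)

α = atan 0.25 = 14.04°;  2α = 28.07°
n_0 = (-0.5340, +0.8455)
n_1 = (-0.9752, -0.2212)
n_2 = (-0.0709, -0.9975)
n_3 = (+0.9556, +0.2946)
n_4 = (+0.7727, +0.6348)
n_5 = (+0.3885, +0.9215)
  (0,1): δ = 109.50°  ·
  (0,2): δ = 36.34°  ·
  (0,3): δ = 74.86°  ·
  (0,4): δ = 97.13°  ·
  (0,5): δ = 124.87°  ·
  (1,2): δ = 106.84°  ·
  (1,3): δ = 4.35°  ✓
  (1,4): δ = 26.63°  ✓
  (1,5): δ = 54.36°  ·
  (2,3): δ = 68.80°  ·
  (2,4): δ = 46.53°  ·
  (2,5): δ = 18.80°  ✓
  (3,4): δ = 157.73°  ·
  (3,5): δ = 129.99°  ·
  (4,5): δ = 152.27°  ·
antipodal pairs: 3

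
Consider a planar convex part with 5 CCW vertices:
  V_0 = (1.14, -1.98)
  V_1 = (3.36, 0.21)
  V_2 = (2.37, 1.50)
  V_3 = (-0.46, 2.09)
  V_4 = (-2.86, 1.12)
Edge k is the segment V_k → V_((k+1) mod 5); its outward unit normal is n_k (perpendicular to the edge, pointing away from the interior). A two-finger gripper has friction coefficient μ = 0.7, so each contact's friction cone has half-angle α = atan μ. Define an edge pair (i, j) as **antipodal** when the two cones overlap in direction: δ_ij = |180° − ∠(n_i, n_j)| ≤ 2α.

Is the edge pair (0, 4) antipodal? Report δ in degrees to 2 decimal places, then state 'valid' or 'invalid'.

α = atan 0.7 = 34.99°;  2α = 69.98°
edge 0: e_0 = (+2.22, +2.19);  n_0 = (+0.7023, -0.7119)
edge 4: e_4 = (+4.00, -3.10);  n_4 = (-0.6126, -0.7904)
∠(n_0, n_4) = 82.39°
δ = |180° − 82.39°| = 97.61°
97.61° > 2α = 69.98°  →  invalid

δ = 97.61°, invalid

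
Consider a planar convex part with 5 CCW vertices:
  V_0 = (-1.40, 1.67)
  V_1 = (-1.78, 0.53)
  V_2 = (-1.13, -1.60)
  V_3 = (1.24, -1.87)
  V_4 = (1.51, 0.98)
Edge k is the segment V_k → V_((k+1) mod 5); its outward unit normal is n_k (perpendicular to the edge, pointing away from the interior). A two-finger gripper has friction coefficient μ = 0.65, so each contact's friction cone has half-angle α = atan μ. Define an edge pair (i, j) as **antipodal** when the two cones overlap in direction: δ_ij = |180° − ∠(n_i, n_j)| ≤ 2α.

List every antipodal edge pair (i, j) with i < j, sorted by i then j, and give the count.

α = atan 0.65 = 33.02°;  2α = 66.05°
n_0 = (-0.9487, +0.3162)
n_1 = (-0.9565, -0.2919)
n_2 = (-0.1132, -0.9936)
n_3 = (+0.9955, -0.0943)
n_4 = (+0.2307, +0.9730)
  (0,1): δ = 144.59°  ·
  (0,2): δ = 78.06°  ·
  (0,3): δ = 13.02°  ✓
  (0,4): δ = 95.10°  ·
  (1,2): δ = 113.47°  ·
  (1,3): δ = 22.38°  ✓
  (1,4): δ = 59.69°  ✓
  (2,3): δ = 88.91°  ·
  (2,4): δ = 6.84°  ✓
  (3,4): δ = 97.93°  ·
antipodal pairs: 4

count = 4; pairs: (0,3), (1,3), (1,4), (2,4)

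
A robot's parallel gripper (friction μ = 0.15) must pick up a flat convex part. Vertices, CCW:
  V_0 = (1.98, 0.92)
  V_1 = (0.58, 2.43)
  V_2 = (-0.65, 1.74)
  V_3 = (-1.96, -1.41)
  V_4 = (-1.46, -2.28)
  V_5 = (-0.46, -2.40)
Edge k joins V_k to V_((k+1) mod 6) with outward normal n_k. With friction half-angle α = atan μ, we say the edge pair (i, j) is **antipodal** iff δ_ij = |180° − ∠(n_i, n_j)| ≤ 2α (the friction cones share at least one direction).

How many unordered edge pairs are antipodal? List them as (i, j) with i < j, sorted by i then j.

count = 2; pairs: (0,3), (2,5)

α = atan 0.15 = 8.53°;  2α = 17.06°
n_0 = (+0.7333, +0.6799)
n_1 = (-0.4893, +0.8721)
n_2 = (-0.9233, +0.3840)
n_3 = (-0.8670, -0.4983)
n_4 = (-0.1191, -0.9929)
n_5 = (+0.8058, -0.5922)
  (0,1): δ = 103.54°  ·
  (0,2): δ = 65.42°  ·
  (0,3): δ = 12.95°  ✓
  (0,4): δ = 40.32°  ·
  (0,5): δ = 100.85°  ·
  (1,2): δ = 141.87°  ·
  (1,3): δ = 89.40°  ·
  (1,4): δ = 36.13°  ·
  (1,5): δ = 24.39°  ·
  (2,3): δ = 127.53°  ·
  (2,4): δ = 74.26°  ·
  (2,5): δ = 13.73°  ✓
  (3,4): δ = 126.73°  ·
  (3,5): δ = 66.20°  ·
  (4,5): δ = 119.47°  ·
antipodal pairs: 2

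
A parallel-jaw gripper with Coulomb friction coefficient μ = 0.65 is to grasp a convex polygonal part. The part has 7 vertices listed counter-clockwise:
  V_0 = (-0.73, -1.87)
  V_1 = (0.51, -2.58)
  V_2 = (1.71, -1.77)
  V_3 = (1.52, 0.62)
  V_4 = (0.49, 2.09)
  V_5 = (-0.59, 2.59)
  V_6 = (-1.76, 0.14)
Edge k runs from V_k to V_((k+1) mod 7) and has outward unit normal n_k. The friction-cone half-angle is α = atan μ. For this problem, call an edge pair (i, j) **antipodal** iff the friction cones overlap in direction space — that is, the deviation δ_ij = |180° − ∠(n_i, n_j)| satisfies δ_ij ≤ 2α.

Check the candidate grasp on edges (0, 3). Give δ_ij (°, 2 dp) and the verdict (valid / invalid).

δ = 25.19°, valid

α = atan 0.65 = 33.02°;  2α = 66.05°
edge 0: e_0 = (+1.24, -0.71);  n_0 = (-0.4969, -0.8678)
edge 3: e_3 = (-1.03, +1.47);  n_3 = (+0.8190, +0.5738)
∠(n_0, n_3) = 154.81°
δ = |180° − 154.81°| = 25.19°
25.19° ≤ 2α = 66.05°  →  valid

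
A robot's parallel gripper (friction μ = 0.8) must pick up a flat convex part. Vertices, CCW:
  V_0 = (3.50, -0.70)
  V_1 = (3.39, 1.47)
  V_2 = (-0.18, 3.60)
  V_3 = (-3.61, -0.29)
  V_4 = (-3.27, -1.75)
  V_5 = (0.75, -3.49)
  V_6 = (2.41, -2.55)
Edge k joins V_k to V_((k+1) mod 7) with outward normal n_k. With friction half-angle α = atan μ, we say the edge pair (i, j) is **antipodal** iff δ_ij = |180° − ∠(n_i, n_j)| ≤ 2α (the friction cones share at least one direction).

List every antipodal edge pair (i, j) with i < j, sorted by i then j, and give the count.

count = 11; pairs: (0,2), (0,3), (0,4), (1,3), (1,4), (1,5), (2,4), (2,5), (2,6), (3,5), (3,6)

α = atan 0.8 = 38.66°;  2α = 77.32°
n_0 = (+0.9987, +0.0506)
n_1 = (+0.5124, +0.8588)
n_2 = (-0.7501, +0.6614)
n_3 = (-0.9739, -0.2268)
n_4 = (-0.3972, -0.9177)
n_5 = (+0.4927, -0.8702)
n_6 = (+0.8616, -0.5076)
  (0,1): δ = 123.72°  ·
  (0,2): δ = 44.31°  ✓
  (0,3): δ = 10.21°  ✓
  (0,4): δ = 63.69°  ✓
  (0,5): δ = 116.62°  ·
  (0,6): δ = 146.59°  ·
  (1,2): δ = 100.58°  ·
  (1,3): δ = 46.07°  ✓
  (1,4): δ = 7.42°  ✓
  (1,5): δ = 60.34°  ✓
  (1,6): δ = 90.32°  ·
  (2,3): δ = 125.49°  ·
  (2,4): δ = 72.00°  ✓
  (2,5): δ = 19.07°  ✓
  (2,6): δ = 10.90°  ✓
  (3,4): δ = 126.51°  ·
  (3,5): δ = 73.59°  ✓
  (3,6): δ = 43.62°  ✓
  (4,5): δ = 127.07°  ·
  (4,6): δ = 97.10°  ·
  (5,6): δ = 150.03°  ·
antipodal pairs: 11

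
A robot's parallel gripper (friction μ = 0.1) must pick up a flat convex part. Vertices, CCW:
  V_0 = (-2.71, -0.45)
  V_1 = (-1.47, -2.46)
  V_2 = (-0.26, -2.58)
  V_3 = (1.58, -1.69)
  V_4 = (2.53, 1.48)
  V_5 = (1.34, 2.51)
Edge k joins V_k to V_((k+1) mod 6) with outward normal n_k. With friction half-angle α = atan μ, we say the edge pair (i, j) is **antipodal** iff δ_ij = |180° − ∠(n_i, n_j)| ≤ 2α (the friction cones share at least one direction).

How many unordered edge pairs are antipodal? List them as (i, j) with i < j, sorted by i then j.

α = atan 0.1 = 5.71°;  2α = 11.42°
n_0 = (-0.8511, -0.5250)
n_1 = (-0.0987, -0.9951)
n_2 = (+0.4354, -0.9002)
n_3 = (+0.9579, -0.2871)
n_4 = (+0.6544, +0.7561)
n_5 = (-0.5901, +0.8074)
  (0,1): δ = 127.33°  ·
  (0,2): δ = 95.86°  ·
  (0,3): δ = 48.35°  ·
  (0,4): δ = 17.45°  ·
  (0,5): δ = 94.49°  ·
  (1,2): δ = 148.52°  ·
  (1,3): δ = 101.02°  ·
  (1,4): δ = 35.21°  ·
  (1,5): δ = 41.83°  ·
  (2,3): δ = 132.50°  ·
  (2,4): δ = 66.69°  ·
  (2,5): δ = 10.35°  ✓
  (3,4): δ = 114.20°  ·
  (3,5): δ = 37.16°  ·
  (4,5): δ = 102.96°  ·
antipodal pairs: 1

count = 1; pairs: (2,5)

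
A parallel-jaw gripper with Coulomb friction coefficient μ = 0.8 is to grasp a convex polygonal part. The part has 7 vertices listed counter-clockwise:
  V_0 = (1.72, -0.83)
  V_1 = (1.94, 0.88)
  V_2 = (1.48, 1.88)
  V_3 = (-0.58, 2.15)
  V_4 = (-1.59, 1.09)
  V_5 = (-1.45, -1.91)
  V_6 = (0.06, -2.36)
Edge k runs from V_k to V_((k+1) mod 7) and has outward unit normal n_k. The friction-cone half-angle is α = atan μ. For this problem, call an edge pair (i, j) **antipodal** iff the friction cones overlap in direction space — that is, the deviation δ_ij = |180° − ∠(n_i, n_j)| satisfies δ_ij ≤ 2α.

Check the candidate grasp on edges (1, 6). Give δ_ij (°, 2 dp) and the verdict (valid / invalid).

α = atan 0.8 = 38.66°;  2α = 77.32°
edge 1: e_1 = (-0.46, +1.00);  n_1 = (+0.9085, +0.4179)
edge 6: e_6 = (+1.66, +1.53);  n_6 = (+0.6777, -0.7353)
∠(n_1, n_6) = 72.04°
δ = |180° − 72.04°| = 107.96°
107.96° > 2α = 77.32°  →  invalid

δ = 107.96°, invalid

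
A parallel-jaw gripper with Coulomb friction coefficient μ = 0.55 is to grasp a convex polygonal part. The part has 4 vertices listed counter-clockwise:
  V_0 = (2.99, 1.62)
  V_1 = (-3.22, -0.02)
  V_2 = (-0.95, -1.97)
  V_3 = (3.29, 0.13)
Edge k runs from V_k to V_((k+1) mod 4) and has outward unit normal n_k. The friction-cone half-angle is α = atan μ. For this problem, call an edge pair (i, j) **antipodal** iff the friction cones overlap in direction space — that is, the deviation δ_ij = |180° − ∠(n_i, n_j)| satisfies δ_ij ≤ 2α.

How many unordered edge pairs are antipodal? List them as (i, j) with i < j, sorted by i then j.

α = atan 0.55 = 28.81°;  2α = 57.62°
n_0 = (-0.2553, +0.9669)
n_1 = (-0.6516, -0.7585)
n_2 = (+0.4438, -0.8961)
n_3 = (+0.9803, +0.1974)
  (0,1): δ = 55.46°  ✓
  (0,2): δ = 11.55°  ✓
  (0,3): δ = 86.59°  ·
  (1,2): δ = 112.99°  ·
  (1,3): δ = 37.95°  ✓
  (2,3): δ = 104.96°  ·
antipodal pairs: 3

count = 3; pairs: (0,1), (0,2), (1,3)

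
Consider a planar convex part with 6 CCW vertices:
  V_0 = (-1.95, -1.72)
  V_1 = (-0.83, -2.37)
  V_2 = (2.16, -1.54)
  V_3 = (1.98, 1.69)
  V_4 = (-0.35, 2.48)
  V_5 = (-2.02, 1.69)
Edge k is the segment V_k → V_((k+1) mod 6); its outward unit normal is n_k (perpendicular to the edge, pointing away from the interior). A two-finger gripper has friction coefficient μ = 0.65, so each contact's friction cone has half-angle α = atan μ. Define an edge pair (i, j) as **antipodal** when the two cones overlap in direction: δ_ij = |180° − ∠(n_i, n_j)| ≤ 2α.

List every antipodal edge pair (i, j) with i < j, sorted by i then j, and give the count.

count = 6; pairs: (0,2), (0,3), (0,4), (1,3), (1,4), (2,5)

α = atan 0.65 = 33.02°;  2α = 66.05°
n_0 = (-0.5019, -0.8649)
n_1 = (+0.2675, -0.9636)
n_2 = (+0.9985, +0.0556)
n_3 = (+0.3211, +0.9470)
n_4 = (-0.4276, +0.9040)
n_5 = (-0.9998, -0.0205)
  (0,1): δ = 134.36°  ·
  (0,2): δ = 56.68°  ✓
  (0,3): δ = 11.40°  ✓
  (0,4): δ = 55.45°  ✓
  (0,5): δ = 121.31°  ·
  (1,2): δ = 102.32°  ·
  (1,3): δ = 34.24°  ✓
  (1,4): δ = 9.80°  ✓
  (1,5): δ = 75.66°  ·
  (2,3): δ = 111.92°  ·
  (2,4): δ = 67.87°  ·
  (2,5): δ = 2.01°  ✓
  (3,4): δ = 135.95°  ·
  (3,5): δ = 70.09°  ·
  (4,5): δ = 114.14°  ·
antipodal pairs: 6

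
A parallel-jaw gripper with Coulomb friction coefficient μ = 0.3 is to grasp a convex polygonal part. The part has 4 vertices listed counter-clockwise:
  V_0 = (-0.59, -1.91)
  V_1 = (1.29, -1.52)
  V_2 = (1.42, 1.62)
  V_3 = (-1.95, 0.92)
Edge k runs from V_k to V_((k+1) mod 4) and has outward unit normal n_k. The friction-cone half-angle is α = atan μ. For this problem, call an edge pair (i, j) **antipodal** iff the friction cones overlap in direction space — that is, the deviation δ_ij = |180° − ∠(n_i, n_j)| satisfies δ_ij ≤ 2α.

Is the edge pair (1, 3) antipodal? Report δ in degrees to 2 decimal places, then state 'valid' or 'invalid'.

α = atan 0.3 = 16.70°;  2α = 33.40°
edge 1: e_1 = (+0.13, +3.14);  n_1 = (+0.9991, -0.0414)
edge 3: e_3 = (+1.36, -2.83);  n_3 = (-0.9013, -0.4331)
∠(n_1, n_3) = 151.96°
δ = |180° − 151.96°| = 28.04°
28.04° ≤ 2α = 33.40°  →  valid

δ = 28.04°, valid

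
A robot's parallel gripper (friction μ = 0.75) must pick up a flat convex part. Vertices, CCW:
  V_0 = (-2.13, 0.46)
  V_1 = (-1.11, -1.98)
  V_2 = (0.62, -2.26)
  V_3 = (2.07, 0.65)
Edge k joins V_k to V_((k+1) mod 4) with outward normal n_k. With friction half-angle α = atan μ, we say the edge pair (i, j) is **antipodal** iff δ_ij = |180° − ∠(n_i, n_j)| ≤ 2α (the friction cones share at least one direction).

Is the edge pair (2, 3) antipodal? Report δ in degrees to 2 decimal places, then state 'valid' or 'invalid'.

δ = 60.92°, valid

α = atan 0.75 = 36.87°;  2α = 73.74°
edge 2: e_2 = (+1.45, +2.91);  n_2 = (+0.8950, -0.4460)
edge 3: e_3 = (-4.20, -0.19);  n_3 = (-0.0452, +0.9990)
∠(n_2, n_3) = 119.08°
δ = |180° − 119.08°| = 60.92°
60.92° ≤ 2α = 73.74°  →  valid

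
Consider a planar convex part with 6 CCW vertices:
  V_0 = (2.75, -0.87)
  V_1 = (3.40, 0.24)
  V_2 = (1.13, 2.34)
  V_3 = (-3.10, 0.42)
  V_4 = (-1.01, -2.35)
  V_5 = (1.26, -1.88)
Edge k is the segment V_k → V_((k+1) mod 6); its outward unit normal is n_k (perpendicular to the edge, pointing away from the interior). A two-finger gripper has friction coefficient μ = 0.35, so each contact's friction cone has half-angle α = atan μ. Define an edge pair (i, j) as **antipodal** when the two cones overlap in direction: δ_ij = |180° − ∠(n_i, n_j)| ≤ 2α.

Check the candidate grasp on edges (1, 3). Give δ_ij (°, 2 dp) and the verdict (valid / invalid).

α = atan 0.35 = 19.29°;  2α = 38.58°
edge 1: e_1 = (-2.27, +2.10);  n_1 = (+0.6791, +0.7341)
edge 3: e_3 = (+2.09, -2.77);  n_3 = (-0.7983, -0.6023)
∠(n_1, n_3) = 169.81°
δ = |180° − 169.81°| = 10.19°
10.19° ≤ 2α = 38.58°  →  valid

δ = 10.19°, valid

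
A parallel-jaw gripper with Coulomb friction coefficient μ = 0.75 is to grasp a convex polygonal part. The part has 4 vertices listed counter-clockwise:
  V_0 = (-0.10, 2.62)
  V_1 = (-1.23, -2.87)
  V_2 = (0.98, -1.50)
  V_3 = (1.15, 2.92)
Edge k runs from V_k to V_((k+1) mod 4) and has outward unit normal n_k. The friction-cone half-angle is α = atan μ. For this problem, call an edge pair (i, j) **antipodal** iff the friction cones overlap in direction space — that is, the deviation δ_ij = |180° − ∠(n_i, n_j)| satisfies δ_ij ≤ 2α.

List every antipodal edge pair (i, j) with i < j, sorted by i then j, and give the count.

count = 3; pairs: (0,1), (0,2), (1,3)

α = atan 0.75 = 36.87°;  2α = 73.74°
n_0 = (-0.9795, +0.2016)
n_1 = (+0.5269, -0.8499)
n_2 = (+0.9993, -0.0384)
n_3 = (-0.2334, +0.9724)
  (0,1): δ = 46.57°  ✓
  (0,2): δ = 9.43°  ✓
  (0,3): δ = 115.13°  ·
  (1,2): δ = 124.00°  ·
  (1,3): δ = 18.30°  ✓
  (2,3): δ = 74.30°  ·
antipodal pairs: 3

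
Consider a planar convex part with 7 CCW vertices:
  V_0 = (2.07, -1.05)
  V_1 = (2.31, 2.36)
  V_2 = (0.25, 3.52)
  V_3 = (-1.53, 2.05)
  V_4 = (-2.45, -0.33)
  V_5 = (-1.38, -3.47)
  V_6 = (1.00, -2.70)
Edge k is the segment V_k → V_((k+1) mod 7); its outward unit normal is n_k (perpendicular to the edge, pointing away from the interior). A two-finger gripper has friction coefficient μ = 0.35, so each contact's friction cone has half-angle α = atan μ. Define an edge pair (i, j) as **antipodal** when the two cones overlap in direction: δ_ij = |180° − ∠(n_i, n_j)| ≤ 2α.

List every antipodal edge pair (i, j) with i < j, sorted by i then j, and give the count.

α = atan 0.35 = 19.29°;  2α = 38.58°
n_0 = (+0.9975, -0.0702)
n_1 = (+0.4907, +0.8713)
n_2 = (-0.6368, +0.7711)
n_3 = (-0.9327, +0.3606)
n_4 = (-0.9466, -0.3226)
n_5 = (+0.3078, -0.9514)
n_6 = (+0.8390, -0.5441)
  (0,1): δ = 115.36°  ·
  (0,2): δ = 46.42°  ·
  (0,3): δ = 17.11°  ✓
  (0,4): δ = 22.84°  ✓
  (0,5): δ = 111.95°  ·
  (0,6): δ = 151.06°  ·
  (1,2): δ = 111.06°  ·
  (1,3): δ = 81.75°  ·
  (1,4): δ = 41.80°  ·
  (1,5): δ = 47.31°  ·
  (1,6): δ = 86.42°  ·
  (2,3): δ = 150.69°  ·
  (2,4): δ = 110.73°  ·
  (2,5): δ = 21.62°  ✓
  (2,6): δ = 17.49°  ✓
  (3,4): δ = 140.05°  ·
  (3,5): δ = 50.94°  ·
  (3,6): δ = 11.83°  ✓
  (4,5): δ = 90.89°  ·
  (4,6): δ = 51.78°  ·
  (5,6): δ = 140.89°  ·
antipodal pairs: 5

count = 5; pairs: (0,3), (0,4), (2,5), (2,6), (3,6)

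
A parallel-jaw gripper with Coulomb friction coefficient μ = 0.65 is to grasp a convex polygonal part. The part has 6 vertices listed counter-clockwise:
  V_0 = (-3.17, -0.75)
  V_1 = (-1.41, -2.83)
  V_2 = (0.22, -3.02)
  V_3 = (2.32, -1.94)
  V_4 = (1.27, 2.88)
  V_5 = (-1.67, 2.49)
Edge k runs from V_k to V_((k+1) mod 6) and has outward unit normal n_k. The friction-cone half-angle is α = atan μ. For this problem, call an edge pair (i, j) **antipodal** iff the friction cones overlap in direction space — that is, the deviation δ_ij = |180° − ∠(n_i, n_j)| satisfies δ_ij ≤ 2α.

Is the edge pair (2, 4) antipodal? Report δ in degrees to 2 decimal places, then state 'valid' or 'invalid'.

δ = 19.66°, valid

α = atan 0.65 = 33.02°;  2α = 66.05°
edge 2: e_2 = (+2.10, +1.08);  n_2 = (+0.4573, -0.8893)
edge 4: e_4 = (-2.94, -0.39);  n_4 = (-0.1315, +0.9913)
∠(n_2, n_4) = 160.34°
δ = |180° − 160.34°| = 19.66°
19.66° ≤ 2α = 66.05°  →  valid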